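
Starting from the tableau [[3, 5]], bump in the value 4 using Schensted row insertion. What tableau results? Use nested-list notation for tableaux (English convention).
In row 1, 4 replaces 5 (the leftmost entry greater than 4); 5 is bumped to row 2. 5 starts a new row 2. The new tableau is [[3, 4], [5]].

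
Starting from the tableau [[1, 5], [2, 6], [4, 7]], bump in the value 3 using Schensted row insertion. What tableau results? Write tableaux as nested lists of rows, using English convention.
[[1, 3], [2, 5], [4, 6], [7]]

In row 1, 3 replaces 5 (the leftmost entry greater than 3); 5 is bumped to row 2. In row 2, 5 replaces 6 (the leftmost entry greater than 5); 6 is bumped to row 3. In row 3, 6 replaces 7 (the leftmost entry greater than 6); 7 is bumped to row 4. 7 starts a new row 4. The new tableau is [[1, 3], [2, 5], [4, 6], [7]].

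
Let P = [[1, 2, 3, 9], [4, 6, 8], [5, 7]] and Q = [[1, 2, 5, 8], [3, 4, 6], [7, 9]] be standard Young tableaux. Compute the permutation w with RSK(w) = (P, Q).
5 7 1 4 8 6 2 9 3

Reverse the RSK construction: for i from n down to 1, find the cell of Q containing i, remove the entry at that cell from P, and reverse-bump it up through P; the value ejected from row 1 is w(i).

Step i=9: Q has 9 at row 3, column 2; remove 7 from row 3 of P and reverse-bump: 7 enters row 2 and ejects 6; 6 enters row 1 and ejects 3. So w(9) = 3. P is now [[1, 2, 6, 9], [4, 7, 8], [5]].
Step i=8: Q has 8 at row 1, column 4; remove that cell from P, ejecting 9. So w(8) = 9. P is now [[1, 2, 6], [4, 7, 8], [5]].
Step i=7: Q has 7 at row 3, column 1; remove 5 from row 3 of P and reverse-bump: 5 enters row 2 and ejects 4; 4 enters row 1 and ejects 2. So w(7) = 2. P is now [[1, 4, 6], [5, 7, 8]].
Step i=6: Q has 6 at row 2, column 3; remove 8 from row 2 of P and reverse-bump: 8 enters row 1 and ejects 6. So w(6) = 6. P is now [[1, 4, 8], [5, 7]].
Step i=5: Q has 5 at row 1, column 3; remove that cell from P, ejecting 8. So w(5) = 8. P is now [[1, 4], [5, 7]].
Step i=4: Q has 4 at row 2, column 2; remove 7 from row 2 of P and reverse-bump: 7 enters row 1 and ejects 4. So w(4) = 4. P is now [[1, 7], [5]].
Step i=3: Q has 3 at row 2, column 1; remove 5 from row 2 of P and reverse-bump: 5 enters row 1 and ejects 1. So w(3) = 1. P is now [[5, 7]].
Step i=2: Q has 2 at row 1, column 2; remove that cell from P, ejecting 7. So w(2) = 7. P is now [[5]].
Step i=1: Q has 1 at row 1, column 1; remove that cell from P, ejecting 5. So w(1) = 5. P is now [].

So w = 5 7 1 4 8 6 2 9 3.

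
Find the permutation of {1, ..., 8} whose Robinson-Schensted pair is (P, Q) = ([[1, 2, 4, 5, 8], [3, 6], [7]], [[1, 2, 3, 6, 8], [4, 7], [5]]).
Reverse the RSK construction: for i from n down to 1, find the cell of Q containing i, remove the entry at that cell from P, and reverse-bump it up through P; the value ejected from row 1 is w(i).

Step i=8: Q has 8 at row 1, column 5; remove that cell from P, ejecting 8. So w(8) = 8. P is now [[1, 2, 4, 5], [3, 6], [7]].
Step i=7: Q has 7 at row 2, column 2; remove 6 from row 2 of P and reverse-bump: 6 enters row 1 and ejects 5. So w(7) = 5. P is now [[1, 2, 4, 6], [3], [7]].
Step i=6: Q has 6 at row 1, column 4; remove that cell from P, ejecting 6. So w(6) = 6. P is now [[1, 2, 4], [3], [7]].
Step i=5: Q has 5 at row 3, column 1; remove 7 from row 3 of P and reverse-bump: 7 enters row 2 and ejects 3; 3 enters row 1 and ejects 2. So w(5) = 2. P is now [[1, 3, 4], [7]].
Step i=4: Q has 4 at row 2, column 1; remove 7 from row 2 of P and reverse-bump: 7 enters row 1 and ejects 4. So w(4) = 4. P is now [[1, 3, 7]].
Step i=3: Q has 3 at row 1, column 3; remove that cell from P, ejecting 7. So w(3) = 7. P is now [[1, 3]].
Step i=2: Q has 2 at row 1, column 2; remove that cell from P, ejecting 3. So w(2) = 3. P is now [[1]].
Step i=1: Q has 1 at row 1, column 1; remove that cell from P, ejecting 1. So w(1) = 1. P is now [].

So w = 1 3 7 4 2 6 5 8.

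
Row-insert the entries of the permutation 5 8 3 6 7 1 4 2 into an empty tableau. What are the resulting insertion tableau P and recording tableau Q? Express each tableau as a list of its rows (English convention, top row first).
Insert each entry of the permutation into P by Schensted row insertion, recording in Q the position of each new cell.

Insert 5: appended to row 1. P = [[5]], Q = [[1]].
Insert 8: appended to row 1. P = [[5, 8]], Q = [[1, 2]].
Insert 3: 3 bumps 5 from row 1; 5 starts row 2. P = [[3, 8], [5]], Q = [[1, 2], [3]].
Insert 6: 6 bumps 8 from row 1; 8 appends to row 2. P = [[3, 6], [5, 8]], Q = [[1, 2], [3, 4]].
Insert 7: appended to row 1. P = [[3, 6, 7], [5, 8]], Q = [[1, 2, 5], [3, 4]].
Insert 1: 1 bumps 3 from row 1; 3 bumps 5 from row 2; 5 starts row 3. P = [[1, 6, 7], [3, 8], [5]], Q = [[1, 2, 5], [3, 4], [6]].
Insert 4: 4 bumps 6 from row 1; 6 bumps 8 from row 2; 8 appends to row 3. P = [[1, 4, 7], [3, 6], [5, 8]], Q = [[1, 2, 5], [3, 4], [6, 7]].
Insert 2: 2 bumps 4 from row 1; 4 bumps 6 from row 2; 6 bumps 8 from row 3; 8 starts row 4. P = [[1, 2, 7], [3, 4], [5, 6], [8]], Q = [[1, 2, 5], [3, 4], [6, 7], [8]].

So P = [[1, 2, 7], [3, 4], [5, 6], [8]], Q = [[1, 2, 5], [3, 4], [6, 7], [8]].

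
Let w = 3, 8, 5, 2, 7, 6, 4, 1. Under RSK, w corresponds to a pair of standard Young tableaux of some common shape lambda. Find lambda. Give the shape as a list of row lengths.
Row-insert each entry into an empty tableau.

After inserting 3: P = [[3]].
After inserting 8: P = [[3, 8]].
After inserting 5: P = [[3, 5], [8]].
After inserting 2: P = [[2, 5], [3], [8]].
After inserting 7: P = [[2, 5, 7], [3], [8]].
After inserting 6: P = [[2, 5, 6], [3, 7], [8]].
After inserting 4: P = [[2, 4, 6], [3, 5], [7], [8]].
After inserting 1: P = [[1, 4, 6], [2, 5], [3], [7], [8]].

The final insertion tableau P = [[1, 4, 6], [2, 5], [3], [7], [8]] has shape [3, 2, 1, 1, 1].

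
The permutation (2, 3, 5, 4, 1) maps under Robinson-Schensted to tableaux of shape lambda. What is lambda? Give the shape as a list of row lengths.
RSK row insertion gives P = [[1, 3, 4], [2], [5]], which has shape [3, 1, 1].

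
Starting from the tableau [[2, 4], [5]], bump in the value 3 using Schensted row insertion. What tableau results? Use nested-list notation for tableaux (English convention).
In row 1, 3 replaces 4 (the leftmost entry greater than 3); 4 is bumped to row 2. In row 2, 4 replaces 5 (the leftmost entry greater than 4); 5 is bumped to row 3. 5 starts a new row 3. The new tableau is [[2, 3], [4], [5]].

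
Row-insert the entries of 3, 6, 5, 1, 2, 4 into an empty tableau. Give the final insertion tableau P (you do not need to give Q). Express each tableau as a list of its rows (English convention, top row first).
P = [[1, 2, 4], [3, 5], [6]]

After inserting 3: P = [[3]].
After inserting 6: P = [[3, 6]].
After inserting 5: P = [[3, 5], [6]].
After inserting 1: P = [[1, 5], [3], [6]].
After inserting 2: P = [[1, 2], [3, 5], [6]].
After inserting 4: P = [[1, 2, 4], [3, 5], [6]].

So P = [[1, 2, 4], [3, 5], [6]].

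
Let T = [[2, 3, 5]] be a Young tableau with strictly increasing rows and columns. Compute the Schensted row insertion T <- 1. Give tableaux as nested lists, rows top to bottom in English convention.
[[1, 3, 5], [2]]

In row 1, 1 replaces 2 (the leftmost entry greater than 1); 2 is bumped to row 2. 2 starts a new row 2. The new tableau is [[1, 3, 5], [2]].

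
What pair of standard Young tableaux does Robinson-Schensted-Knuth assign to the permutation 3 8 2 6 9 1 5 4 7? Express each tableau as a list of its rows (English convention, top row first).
Insert each entry of the permutation into P by Schensted row insertion, recording in Q the position of each new cell.

Insert 3: appended to row 1. P = [[3]], Q = [[1]].
Insert 8: appended to row 1. P = [[3, 8]], Q = [[1, 2]].
Insert 2: 2 bumps 3 from row 1; 3 starts row 2. P = [[2, 8], [3]], Q = [[1, 2], [3]].
Insert 6: 6 bumps 8 from row 1; 8 appends to row 2. P = [[2, 6], [3, 8]], Q = [[1, 2], [3, 4]].
Insert 9: appended to row 1. P = [[2, 6, 9], [3, 8]], Q = [[1, 2, 5], [3, 4]].
Insert 1: 1 bumps 2 from row 1; 2 bumps 3 from row 2; 3 starts row 3. P = [[1, 6, 9], [2, 8], [3]], Q = [[1, 2, 5], [3, 4], [6]].
Insert 5: 5 bumps 6 from row 1; 6 bumps 8 from row 2; 8 appends to row 3. P = [[1, 5, 9], [2, 6], [3, 8]], Q = [[1, 2, 5], [3, 4], [6, 7]].
Insert 4: 4 bumps 5 from row 1; 5 bumps 6 from row 2; 6 bumps 8 from row 3; 8 starts row 4. P = [[1, 4, 9], [2, 5], [3, 6], [8]], Q = [[1, 2, 5], [3, 4], [6, 7], [8]].
Insert 7: 7 bumps 9 from row 1; 9 appends to row 2. P = [[1, 4, 7], [2, 5, 9], [3, 6], [8]], Q = [[1, 2, 5], [3, 4, 9], [6, 7], [8]].

So P = [[1, 4, 7], [2, 5, 9], [3, 6], [8]], Q = [[1, 2, 5], [3, 4, 9], [6, 7], [8]].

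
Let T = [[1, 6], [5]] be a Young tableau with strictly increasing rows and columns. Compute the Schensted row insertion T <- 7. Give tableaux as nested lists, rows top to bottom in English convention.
7 is larger than every entry of row 1, so it is appended to row 1. The new tableau is [[1, 6, 7], [5]].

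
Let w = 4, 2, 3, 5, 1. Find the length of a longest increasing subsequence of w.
3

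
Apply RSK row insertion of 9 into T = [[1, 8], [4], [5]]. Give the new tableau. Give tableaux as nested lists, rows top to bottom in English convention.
9 is larger than every entry of row 1, so it is appended to row 1. The new tableau is [[1, 8, 9], [4], [5]].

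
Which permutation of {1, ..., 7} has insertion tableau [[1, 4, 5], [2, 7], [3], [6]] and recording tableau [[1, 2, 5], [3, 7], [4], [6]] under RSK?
Reverse RSK: for i = n, n-1, ..., 1, locate i in Q, remove the corresponding corner cell from P, and reverse-bump its entry up through P; the value ejected from row 1 is w(i).

So w = 3 6 4 2 7 1 5.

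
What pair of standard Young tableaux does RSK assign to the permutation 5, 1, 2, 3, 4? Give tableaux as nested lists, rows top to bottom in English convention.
Insert each entry of the permutation into P by Schensted row insertion, recording in Q the position of each new cell.

Insert 5: appended to row 1. P = [[5]].
Insert 1: 1 bumps 5 from row 1; 5 starts row 2. P = [[1], [5]].
Insert 2: appended to row 1. P = [[1, 2], [5]].
Insert 3: appended to row 1. P = [[1, 2, 3], [5]].
Insert 4: appended to row 1. P = [[1, 2, 3, 4], [5]].

So P = [[1, 2, 3, 4], [5]], Q = [[1, 3, 4, 5], [2]].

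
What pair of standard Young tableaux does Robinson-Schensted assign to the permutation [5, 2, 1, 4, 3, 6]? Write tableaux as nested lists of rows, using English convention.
Insert each entry of the permutation into P by Schensted row insertion, recording in Q the position of each new cell.

Insert 5: appended to row 1. P = [[5]].
Insert 2: 2 bumps 5 from row 1; 5 starts row 2. P = [[2], [5]].
Insert 1: 1 bumps 2 from row 1; 2 bumps 5 from row 2; 5 starts row 3. P = [[1], [2], [5]].
Insert 4: appended to row 1. P = [[1, 4], [2], [5]].
Insert 3: 3 bumps 4 from row 1; 4 appends to row 2. P = [[1, 3], [2, 4], [5]].
Insert 6: appended to row 1. P = [[1, 3, 6], [2, 4], [5]].

So P = [[1, 3, 6], [2, 4], [5]], Q = [[1, 4, 6], [2, 5], [3]].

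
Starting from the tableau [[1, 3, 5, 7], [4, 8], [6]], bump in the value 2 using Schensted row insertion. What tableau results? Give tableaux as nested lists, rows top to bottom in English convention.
[[1, 2, 5, 7], [3, 8], [4], [6]]

In row 1, 2 replaces 3 (the leftmost entry greater than 2); 3 is bumped to row 2. In row 2, 3 replaces 4 (the leftmost entry greater than 3); 4 is bumped to row 3. In row 3, 4 replaces 6 (the leftmost entry greater than 4); 6 is bumped to row 4. 6 starts a new row 4. The new tableau is [[1, 2, 5, 7], [3, 8], [4], [6]].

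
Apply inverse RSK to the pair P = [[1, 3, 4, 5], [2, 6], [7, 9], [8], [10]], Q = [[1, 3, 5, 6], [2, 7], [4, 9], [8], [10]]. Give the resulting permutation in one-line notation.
Reverse the RSK construction: for i from n down to 1, find the cell of Q containing i, remove the entry at that cell from P, and reverse-bump it up through P; the value ejected from row 1 is w(i).

Step i=10: Q has 10 at row 5, column 1; remove 10 from row 5 of P and reverse-bump: 10 enters row 4 and ejects 8; 8 enters row 3 and ejects 7; 7 enters row 2 and ejects 6; 6 enters row 1 and ejects 5. So w(10) = 5. P is now [[1, 3, 4, 6], [2, 7], [8, 9], [10]].
Step i=9: Q has 9 at row 3, column 2; remove 9 from row 3 of P and reverse-bump: 9 enters row 2 and ejects 7; 7 enters row 1 and ejects 6. So w(9) = 6. P is now [[1, 3, 4, 7], [2, 9], [8], [10]].
Step i=8: Q has 8 at row 4, column 1; remove 10 from row 4 of P and reverse-bump: 10 enters row 3 and ejects 8; 8 enters row 2 and ejects 2; 2 enters row 1 and ejects 1. So w(8) = 1. P is now [[2, 3, 4, 7], [8, 9], [10]].
Step i=7: Q has 7 at row 2, column 2; remove 9 from row 2 of P and reverse-bump: 9 enters row 1 and ejects 7. So w(7) = 7. P is now [[2, 3, 4, 9], [8], [10]].
Step i=6: Q has 6 at row 1, column 4; remove that cell from P, ejecting 9. So w(6) = 9. P is now [[2, 3, 4], [8], [10]].
Step i=5: Q has 5 at row 1, column 3; remove that cell from P, ejecting 4. So w(5) = 4. P is now [[2, 3], [8], [10]].
Step i=4: Q has 4 at row 3, column 1; remove 10 from row 3 of P and reverse-bump: 10 enters row 2 and ejects 8; 8 enters row 1 and ejects 3. So w(4) = 3. P is now [[2, 8], [10]].
Step i=3: Q has 3 at row 1, column 2; remove that cell from P, ejecting 8. So w(3) = 8. P is now [[2], [10]].
Step i=2: Q has 2 at row 2, column 1; remove 10 from row 2 of P and reverse-bump: 10 enters row 1 and ejects 2. So w(2) = 2. P is now [[10]].
Step i=1: Q has 1 at row 1, column 1; remove that cell from P, ejecting 10. So w(1) = 10. P is now [].

So w = 10 2 8 3 4 9 7 1 6 5.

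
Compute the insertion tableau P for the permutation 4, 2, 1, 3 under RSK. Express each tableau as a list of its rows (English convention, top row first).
Insert 4: appended to row 1. P = [[4]].
Insert 2: 2 bumps 4 from row 1; 4 starts row 2. P = [[2], [4]].
Insert 1: 1 bumps 2 from row 1; 2 bumps 4 from row 2; 4 starts row 3. P = [[1], [2], [4]].
Insert 3: appended to row 1. P = [[1, 3], [2], [4]].

So P = [[1, 3], [2], [4]].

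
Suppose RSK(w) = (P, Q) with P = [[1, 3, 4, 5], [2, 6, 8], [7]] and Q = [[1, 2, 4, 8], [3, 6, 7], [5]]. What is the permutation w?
Reverse the RSK construction: for i from n down to 1, find the cell of Q containing i, remove the entry at that cell from P, and reverse-bump it up through P; the value ejected from row 1 is w(i).

Step i=8: Q has 8 at row 1, column 4; remove that cell from P, ejecting 5. So w(8) = 5. P is now [[1, 3, 4], [2, 6, 8], [7]].
Step i=7: Q has 7 at row 2, column 3; remove 8 from row 2 of P and reverse-bump: 8 enters row 1 and ejects 4. So w(7) = 4. P is now [[1, 3, 8], [2, 6], [7]].
Step i=6: Q has 6 at row 2, column 2; remove 6 from row 2 of P and reverse-bump: 6 enters row 1 and ejects 3. So w(6) = 3. P is now [[1, 6, 8], [2], [7]].
Step i=5: Q has 5 at row 3, column 1; remove 7 from row 3 of P and reverse-bump: 7 enters row 2 and ejects 2; 2 enters row 1 and ejects 1. So w(5) = 1. P is now [[2, 6, 8], [7]].
Step i=4: Q has 4 at row 1, column 3; remove that cell from P, ejecting 8. So w(4) = 8. P is now [[2, 6], [7]].
Step i=3: Q has 3 at row 2, column 1; remove 7 from row 2 of P and reverse-bump: 7 enters row 1 and ejects 6. So w(3) = 6. P is now [[2, 7]].
Step i=2: Q has 2 at row 1, column 2; remove that cell from P, ejecting 7. So w(2) = 7. P is now [[2]].
Step i=1: Q has 1 at row 1, column 1; remove that cell from P, ejecting 2. So w(1) = 2. P is now [].

So w = 2 7 6 8 1 3 4 5.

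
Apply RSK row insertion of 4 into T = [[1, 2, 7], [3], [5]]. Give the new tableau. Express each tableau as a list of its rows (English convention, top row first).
[[1, 2, 4], [3, 7], [5]]

In row 1, 4 replaces 7 (the leftmost entry greater than 4); 7 is bumped to row 2. 7 is appended to row 2. The new tableau is [[1, 2, 4], [3, 7], [5]].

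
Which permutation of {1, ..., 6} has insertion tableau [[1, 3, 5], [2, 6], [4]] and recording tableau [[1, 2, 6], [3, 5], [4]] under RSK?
4 6 2 1 3 5

Reverse the RSK construction: for i from n down to 1, find the cell of Q containing i, remove the entry at that cell from P, and reverse-bump it up through P; the value ejected from row 1 is w(i).

Step i=6: Q has 6 at row 1, column 3; remove that cell from P, ejecting 5. So w(6) = 5. P is now [[1, 3], [2, 6], [4]].
Step i=5: Q has 5 at row 2, column 2; remove 6 from row 2 of P and reverse-bump: 6 enters row 1 and ejects 3. So w(5) = 3. P is now [[1, 6], [2], [4]].
Step i=4: Q has 4 at row 3, column 1; remove 4 from row 3 of P and reverse-bump: 4 enters row 2 and ejects 2; 2 enters row 1 and ejects 1. So w(4) = 1. P is now [[2, 6], [4]].
Step i=3: Q has 3 at row 2, column 1; remove 4 from row 2 of P and reverse-bump: 4 enters row 1 and ejects 2. So w(3) = 2. P is now [[4, 6]].
Step i=2: Q has 2 at row 1, column 2; remove that cell from P, ejecting 6. So w(2) = 6. P is now [[4]].
Step i=1: Q has 1 at row 1, column 1; remove that cell from P, ejecting 4. So w(1) = 4. P is now [].

So w = 4 6 2 1 3 5.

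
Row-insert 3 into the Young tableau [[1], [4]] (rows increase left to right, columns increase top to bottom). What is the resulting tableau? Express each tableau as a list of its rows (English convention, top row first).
[[1, 3], [4]]

3 is larger than every entry of row 1, so it is appended to row 1. The new tableau is [[1, 3], [4]].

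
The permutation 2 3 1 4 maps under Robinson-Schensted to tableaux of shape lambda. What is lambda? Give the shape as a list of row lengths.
Row-insert each entry into an empty tableau.

After inserting 2: P = [[2]].
After inserting 3: P = [[2, 3]].
After inserting 1: P = [[1, 3], [2]].
After inserting 4: P = [[1, 3, 4], [2]].

The final insertion tableau P = [[1, 3, 4], [2]] has shape [3, 1].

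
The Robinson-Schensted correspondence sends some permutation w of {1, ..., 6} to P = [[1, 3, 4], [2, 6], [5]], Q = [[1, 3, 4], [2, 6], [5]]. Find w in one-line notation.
Reverse the RSK construction: for i from n down to 1, find the cell of Q containing i, remove the entry at that cell from P, and reverse-bump it up through P; the value ejected from row 1 is w(i).

Step i=6: Q has 6 at row 2, column 2; remove 6 from row 2 of P and reverse-bump: 6 enters row 1 and ejects 4. So w(6) = 4. P is now [[1, 3, 6], [2], [5]].
Step i=5: Q has 5 at row 3, column 1; remove 5 from row 3 of P and reverse-bump: 5 enters row 2 and ejects 2; 2 enters row 1 and ejects 1. So w(5) = 1. P is now [[2, 3, 6], [5]].
Step i=4: Q has 4 at row 1, column 3; remove that cell from P, ejecting 6. So w(4) = 6. P is now [[2, 3], [5]].
Step i=3: Q has 3 at row 1, column 2; remove that cell from P, ejecting 3. So w(3) = 3. P is now [[2], [5]].
Step i=2: Q has 2 at row 2, column 1; remove 5 from row 2 of P and reverse-bump: 5 enters row 1 and ejects 2. So w(2) = 2. P is now [[5]].
Step i=1: Q has 1 at row 1, column 1; remove that cell from P, ejecting 5. So w(1) = 5. P is now [].

So w = 5 2 3 6 1 4.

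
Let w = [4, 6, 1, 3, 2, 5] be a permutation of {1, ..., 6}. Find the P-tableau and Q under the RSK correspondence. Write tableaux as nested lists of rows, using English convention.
Insert each entry of the permutation into P by Schensted row insertion, recording in Q the position of each new cell.

Insert 4: appended to row 1. P = [[4]].
Insert 6: appended to row 1. P = [[4, 6]].
Insert 1: 1 bumps 4 from row 1; 4 starts row 2. P = [[1, 6], [4]].
Insert 3: 3 bumps 6 from row 1; 6 appends to row 2. P = [[1, 3], [4, 6]].
Insert 2: 2 bumps 3 from row 1; 3 bumps 4 from row 2; 4 starts row 3. P = [[1, 2], [3, 6], [4]].
Insert 5: appended to row 1. P = [[1, 2, 5], [3, 6], [4]].

So P = [[1, 2, 5], [3, 6], [4]], Q = [[1, 2, 6], [3, 4], [5]].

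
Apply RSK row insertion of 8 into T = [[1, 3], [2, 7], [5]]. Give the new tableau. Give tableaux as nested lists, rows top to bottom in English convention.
8 is larger than every entry of row 1, so it is appended to row 1. The new tableau is [[1, 3, 8], [2, 7], [5]].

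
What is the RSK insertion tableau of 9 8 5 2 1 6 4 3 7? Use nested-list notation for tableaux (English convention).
P = [[1, 3, 7], [2, 4], [5, 6], [8], [9]]

Insert 9: appended to row 1. P = [[9]].
Insert 8: 8 bumps 9 from row 1; 9 starts row 2. P = [[8], [9]].
Insert 5: 5 bumps 8 from row 1; 8 bumps 9 from row 2; 9 starts row 3. P = [[5], [8], [9]].
Insert 2: 2 bumps 5 from row 1; 5 bumps 8 from row 2; 8 bumps 9 from row 3; 9 starts row 4. P = [[2], [5], [8], [9]].
Insert 1: 1 bumps 2 from row 1; 2 bumps 5 from row 2; 5 bumps 8 from row 3; 8 bumps 9 from row 4; 9 starts row 5. P = [[1], [2], [5], [8], [9]].
Insert 6: appended to row 1. P = [[1, 6], [2], [5], [8], [9]].
Insert 4: 4 bumps 6 from row 1; 6 appends to row 2. P = [[1, 4], [2, 6], [5], [8], [9]].
Insert 3: 3 bumps 4 from row 1; 4 bumps 6 from row 2; 6 appends to row 3. P = [[1, 3], [2, 4], [5, 6], [8], [9]].
Insert 7: appended to row 1. P = [[1, 3, 7], [2, 4], [5, 6], [8], [9]].

So P = [[1, 3, 7], [2, 4], [5, 6], [8], [9]].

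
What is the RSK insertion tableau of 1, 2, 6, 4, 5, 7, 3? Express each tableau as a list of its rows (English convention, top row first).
Insert 1: appended to row 1. P = [[1]].
Insert 2: appended to row 1. P = [[1, 2]].
Insert 6: appended to row 1. P = [[1, 2, 6]].
Insert 4: 4 bumps 6 from row 1; 6 starts row 2. P = [[1, 2, 4], [6]].
Insert 5: appended to row 1. P = [[1, 2, 4, 5], [6]].
Insert 7: appended to row 1. P = [[1, 2, 4, 5, 7], [6]].
Insert 3: 3 bumps 4 from row 1; 4 bumps 6 from row 2; 6 starts row 3. P = [[1, 2, 3, 5, 7], [4], [6]].

So P = [[1, 2, 3, 5, 7], [4], [6]].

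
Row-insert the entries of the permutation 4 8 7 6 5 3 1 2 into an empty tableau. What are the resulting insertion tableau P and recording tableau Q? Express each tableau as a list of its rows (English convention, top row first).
P = [[1, 2], [3, 5], [4], [6], [7], [8]], Q = [[1, 2], [3, 8], [4], [5], [6], [7]]

Insert each entry of the permutation into P by Schensted row insertion, recording in Q the position of each new cell.

Insert 4: appended to row 1. P = [[4]], Q = [[1]].
Insert 8: appended to row 1. P = [[4, 8]], Q = [[1, 2]].
Insert 7: 7 bumps 8 from row 1; 8 starts row 2. P = [[4, 7], [8]], Q = [[1, 2], [3]].
Insert 6: 6 bumps 7 from row 1; 7 bumps 8 from row 2; 8 starts row 3. P = [[4, 6], [7], [8]], Q = [[1, 2], [3], [4]].
Insert 5: 5 bumps 6 from row 1; 6 bumps 7 from row 2; 7 bumps 8 from row 3; 8 starts row 4. P = [[4, 5], [6], [7], [8]], Q = [[1, 2], [3], [4], [5]].
Insert 3: 3 bumps 4 from row 1; 4 bumps 6 from row 2; 6 bumps 7 from row 3; 7 bumps 8 from row 4; 8 starts row 5. P = [[3, 5], [4], [6], [7], [8]], Q = [[1, 2], [3], [4], [5], [6]].
Insert 1: 1 bumps 3 from row 1; 3 bumps 4 from row 2; 4 bumps 6 from row 3; 6 bumps 7 from row 4; 7 bumps 8 from row 5; 8 starts row 6. P = [[1, 5], [3], [4], [6], [7], [8]], Q = [[1, 2], [3], [4], [5], [6], [7]].
Insert 2: 2 bumps 5 from row 1; 5 appends to row 2. P = [[1, 2], [3, 5], [4], [6], [7], [8]], Q = [[1, 2], [3, 8], [4], [5], [6], [7]].

So P = [[1, 2], [3, 5], [4], [6], [7], [8]], Q = [[1, 2], [3, 8], [4], [5], [6], [7]].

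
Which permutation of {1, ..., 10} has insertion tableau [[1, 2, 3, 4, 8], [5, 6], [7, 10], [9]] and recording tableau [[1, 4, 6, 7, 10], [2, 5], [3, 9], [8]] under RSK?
9 7 1 10 2 5 6 3 4 8

Reverse RSK: for i = n, n-1, ..., 1, locate i in Q, remove the corresponding corner cell from P, and reverse-bump its entry up through P; the value ejected from row 1 is w(i).

So w = 9 7 1 10 2 5 6 3 4 8.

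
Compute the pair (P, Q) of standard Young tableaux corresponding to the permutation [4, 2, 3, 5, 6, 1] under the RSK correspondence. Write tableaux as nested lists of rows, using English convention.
P = [[1, 3, 5, 6], [2], [4]], Q = [[1, 3, 4, 5], [2], [6]]

Insert each entry of the permutation into P by Schensted row insertion, recording in Q the position of each new cell.

Insert 4: appended to row 1. P = [[4]].
Insert 2: 2 bumps 4 from row 1; 4 starts row 2. P = [[2], [4]].
Insert 3: appended to row 1. P = [[2, 3], [4]].
Insert 5: appended to row 1. P = [[2, 3, 5], [4]].
Insert 6: appended to row 1. P = [[2, 3, 5, 6], [4]].
Insert 1: 1 bumps 2 from row 1; 2 bumps 4 from row 2; 4 starts row 3. P = [[1, 3, 5, 6], [2], [4]].

So P = [[1, 3, 5, 6], [2], [4]], Q = [[1, 3, 4, 5], [2], [6]].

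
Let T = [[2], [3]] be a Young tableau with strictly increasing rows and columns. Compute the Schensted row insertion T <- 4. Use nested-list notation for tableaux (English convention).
[[2, 4], [3]]

4 is larger than every entry of row 1, so it is appended to row 1. The new tableau is [[2, 4], [3]].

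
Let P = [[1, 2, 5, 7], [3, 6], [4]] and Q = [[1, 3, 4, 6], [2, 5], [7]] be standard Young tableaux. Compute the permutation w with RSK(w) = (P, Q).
4 1 3 6 5 7 2

Reverse the RSK construction: for i from n down to 1, find the cell of Q containing i, remove the entry at that cell from P, and reverse-bump it up through P; the value ejected from row 1 is w(i).

Step i=7: Q has 7 at row 3, column 1; remove 4 from row 3 of P and reverse-bump: 4 enters row 2 and ejects 3; 3 enters row 1 and ejects 2. So w(7) = 2. P is now [[1, 3, 5, 7], [4, 6]].
Step i=6: Q has 6 at row 1, column 4; remove that cell from P, ejecting 7. So w(6) = 7. P is now [[1, 3, 5], [4, 6]].
Step i=5: Q has 5 at row 2, column 2; remove 6 from row 2 of P and reverse-bump: 6 enters row 1 and ejects 5. So w(5) = 5. P is now [[1, 3, 6], [4]].
Step i=4: Q has 4 at row 1, column 3; remove that cell from P, ejecting 6. So w(4) = 6. P is now [[1, 3], [4]].
Step i=3: Q has 3 at row 1, column 2; remove that cell from P, ejecting 3. So w(3) = 3. P is now [[1], [4]].
Step i=2: Q has 2 at row 2, column 1; remove 4 from row 2 of P and reverse-bump: 4 enters row 1 and ejects 1. So w(2) = 1. P is now [[4]].
Step i=1: Q has 1 at row 1, column 1; remove that cell from P, ejecting 4. So w(1) = 4. P is now [].

So w = 4 1 3 6 5 7 2.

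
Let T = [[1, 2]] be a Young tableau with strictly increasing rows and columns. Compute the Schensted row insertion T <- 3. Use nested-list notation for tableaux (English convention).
[[1, 2, 3]]

3 is larger than every entry of row 1, so it is appended to row 1. The new tableau is [[1, 2, 3]].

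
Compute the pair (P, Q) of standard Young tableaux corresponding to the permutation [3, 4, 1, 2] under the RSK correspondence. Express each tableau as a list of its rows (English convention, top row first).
P = [[1, 2], [3, 4]], Q = [[1, 2], [3, 4]]

Insert each entry of the permutation into P by Schensted row insertion, recording in Q the position of each new cell.

Insert 3: appended to row 1. P = [[3]], Q = [[1]].
Insert 4: appended to row 1. P = [[3, 4]], Q = [[1, 2]].
Insert 1: 1 bumps 3 from row 1; 3 starts row 2. P = [[1, 4], [3]], Q = [[1, 2], [3]].
Insert 2: 2 bumps 4 from row 1; 4 appends to row 2. P = [[1, 2], [3, 4]], Q = [[1, 2], [3, 4]].

So P = [[1, 2], [3, 4]], Q = [[1, 2], [3, 4]].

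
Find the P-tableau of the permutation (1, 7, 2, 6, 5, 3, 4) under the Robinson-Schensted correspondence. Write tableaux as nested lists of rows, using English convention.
P = [[1, 2, 3, 4], [5], [6], [7]]

Insert 1: appended to row 1. P = [[1]].
Insert 7: appended to row 1. P = [[1, 7]].
Insert 2: 2 bumps 7 from row 1; 7 starts row 2. P = [[1, 2], [7]].
Insert 6: appended to row 1. P = [[1, 2, 6], [7]].
Insert 5: 5 bumps 6 from row 1; 6 bumps 7 from row 2; 7 starts row 3. P = [[1, 2, 5], [6], [7]].
Insert 3: 3 bumps 5 from row 1; 5 bumps 6 from row 2; 6 bumps 7 from row 3; 7 starts row 4. P = [[1, 2, 3], [5], [6], [7]].
Insert 4: appended to row 1. P = [[1, 2, 3, 4], [5], [6], [7]].

So P = [[1, 2, 3, 4], [5], [6], [7]].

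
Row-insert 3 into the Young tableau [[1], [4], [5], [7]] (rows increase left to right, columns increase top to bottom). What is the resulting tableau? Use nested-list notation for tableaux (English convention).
3 is larger than every entry of row 1, so it is appended to row 1. The new tableau is [[1, 3], [4], [5], [7]].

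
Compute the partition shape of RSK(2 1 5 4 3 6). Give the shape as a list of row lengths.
[3, 2, 1]

Row-insert each entry into an empty tableau.

After inserting 2: P = [[2]].
After inserting 1: P = [[1], [2]].
After inserting 5: P = [[1, 5], [2]].
After inserting 4: P = [[1, 4], [2, 5]].
After inserting 3: P = [[1, 3], [2, 4], [5]].
After inserting 6: P = [[1, 3, 6], [2, 4], [5]].

The final insertion tableau P = [[1, 3, 6], [2, 4], [5]] has shape [3, 2, 1].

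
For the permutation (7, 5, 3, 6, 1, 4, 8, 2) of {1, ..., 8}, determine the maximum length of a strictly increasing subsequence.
3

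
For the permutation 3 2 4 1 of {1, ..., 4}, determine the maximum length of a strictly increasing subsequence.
2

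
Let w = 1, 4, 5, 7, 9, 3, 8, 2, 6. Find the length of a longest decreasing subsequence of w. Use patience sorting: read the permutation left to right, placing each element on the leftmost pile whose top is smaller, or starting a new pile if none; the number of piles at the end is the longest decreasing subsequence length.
1: new pile. tops = [1]
4: onto pile 1 (replacing 1). tops = [4]
5: onto pile 1 (replacing 4). tops = [5]
7: onto pile 1 (replacing 5). tops = [7]
9: onto pile 1 (replacing 7). tops = [9]
3: new pile. tops = [9, 3]
8: onto pile 2 (replacing 3). tops = [9, 8]
2: new pile. tops = [9, 8, 2]
6: onto pile 3 (replacing 2). tops = [9, 8, 6]

3 piles, so the longest decreasing subsequence has length 3.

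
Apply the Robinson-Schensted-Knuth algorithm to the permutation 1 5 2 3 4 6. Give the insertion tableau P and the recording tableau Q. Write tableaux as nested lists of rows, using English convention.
P = [[1, 2, 3, 4, 6], [5]], Q = [[1, 2, 4, 5, 6], [3]]

Insert each entry of the permutation into P by Schensted row insertion, recording in Q the position of each new cell.

Insert 1: appended to row 1. P = [[1]].
Insert 5: appended to row 1. P = [[1, 5]].
Insert 2: 2 bumps 5 from row 1; 5 starts row 2. P = [[1, 2], [5]].
Insert 3: appended to row 1. P = [[1, 2, 3], [5]].
Insert 4: appended to row 1. P = [[1, 2, 3, 4], [5]].
Insert 6: appended to row 1. P = [[1, 2, 3, 4, 6], [5]].

So P = [[1, 2, 3, 4, 6], [5]], Q = [[1, 2, 4, 5, 6], [3]].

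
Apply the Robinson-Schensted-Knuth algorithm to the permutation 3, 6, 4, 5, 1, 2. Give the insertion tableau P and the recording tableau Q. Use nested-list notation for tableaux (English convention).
P = [[1, 2, 5], [3, 4], [6]], Q = [[1, 2, 4], [3, 6], [5]]

Insert each entry of the permutation into P by Schensted row insertion, recording in Q the position of each new cell.

Insert 3: appended to row 1. P = [[3]].
Insert 6: appended to row 1. P = [[3, 6]].
Insert 4: 4 bumps 6 from row 1; 6 starts row 2. P = [[3, 4], [6]].
Insert 5: appended to row 1. P = [[3, 4, 5], [6]].
Insert 1: 1 bumps 3 from row 1; 3 bumps 6 from row 2; 6 starts row 3. P = [[1, 4, 5], [3], [6]].
Insert 2: 2 bumps 4 from row 1; 4 appends to row 2. P = [[1, 2, 5], [3, 4], [6]].

So P = [[1, 2, 5], [3, 4], [6]], Q = [[1, 2, 4], [3, 6], [5]].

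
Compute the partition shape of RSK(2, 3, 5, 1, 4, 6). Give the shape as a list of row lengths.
[4, 2]

Row-insert each entry into an empty tableau.

After inserting 2: P = [[2]].
After inserting 3: P = [[2, 3]].
After inserting 5: P = [[2, 3, 5]].
After inserting 1: P = [[1, 3, 5], [2]].
After inserting 4: P = [[1, 3, 4], [2, 5]].
After inserting 6: P = [[1, 3, 4, 6], [2, 5]].

The final insertion tableau P = [[1, 3, 4, 6], [2, 5]] has shape [4, 2].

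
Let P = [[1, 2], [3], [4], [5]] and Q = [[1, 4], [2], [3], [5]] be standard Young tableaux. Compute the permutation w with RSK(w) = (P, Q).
5 4 1 3 2

Reverse the RSK construction: for i from n down to 1, find the cell of Q containing i, remove the entry at that cell from P, and reverse-bump it up through P; the value ejected from row 1 is w(i).

Step i=5: Q has 5 at row 4, column 1; remove 5 from row 4 of P and reverse-bump: 5 enters row 3 and ejects 4; 4 enters row 2 and ejects 3; 3 enters row 1 and ejects 2. So w(5) = 2. P is now [[1, 3], [4], [5]].
Step i=4: Q has 4 at row 1, column 2; remove that cell from P, ejecting 3. So w(4) = 3. P is now [[1], [4], [5]].
Step i=3: Q has 3 at row 3, column 1; remove 5 from row 3 of P and reverse-bump: 5 enters row 2 and ejects 4; 4 enters row 1 and ejects 1. So w(3) = 1. P is now [[4], [5]].
Step i=2: Q has 2 at row 2, column 1; remove 5 from row 2 of P and reverse-bump: 5 enters row 1 and ejects 4. So w(2) = 4. P is now [[5]].
Step i=1: Q has 1 at row 1, column 1; remove that cell from P, ejecting 5. So w(1) = 5. P is now [].

So w = 5 4 1 3 2.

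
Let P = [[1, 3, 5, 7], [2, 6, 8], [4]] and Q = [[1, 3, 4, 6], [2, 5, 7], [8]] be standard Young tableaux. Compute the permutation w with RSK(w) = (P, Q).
4 2 3 6 5 8 7 1

Reverse RSK: for i = n, n-1, ..., 1, locate i in Q, remove the corresponding corner cell from P, and reverse-bump its entry up through P; the value ejected from row 1 is w(i).

So w = 4 2 3 6 5 8 7 1.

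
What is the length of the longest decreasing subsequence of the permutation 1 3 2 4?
2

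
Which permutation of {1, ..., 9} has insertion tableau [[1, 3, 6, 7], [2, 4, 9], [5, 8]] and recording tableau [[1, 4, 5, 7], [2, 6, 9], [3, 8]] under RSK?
Reverse the RSK construction: for i from n down to 1, find the cell of Q containing i, remove the entry at that cell from P, and reverse-bump it up through P; the value ejected from row 1 is w(i).

Step i=9: Q has 9 at row 2, column 3; remove 9 from row 2 of P and reverse-bump: 9 enters row 1 and ejects 7. So w(9) = 7. P is now [[1, 3, 6, 9], [2, 4], [5, 8]].
Step i=8: Q has 8 at row 3, column 2; remove 8 from row 3 of P and reverse-bump: 8 enters row 2 and ejects 4; 4 enters row 1 and ejects 3. So w(8) = 3. P is now [[1, 4, 6, 9], [2, 8], [5]].
Step i=7: Q has 7 at row 1, column 4; remove that cell from P, ejecting 9. So w(7) = 9. P is now [[1, 4, 6], [2, 8], [5]].
Step i=6: Q has 6 at row 2, column 2; remove 8 from row 2 of P and reverse-bump: 8 enters row 1 and ejects 6. So w(6) = 6. P is now [[1, 4, 8], [2], [5]].
Step i=5: Q has 5 at row 1, column 3; remove that cell from P, ejecting 8. So w(5) = 8. P is now [[1, 4], [2], [5]].
Step i=4: Q has 4 at row 1, column 2; remove that cell from P, ejecting 4. So w(4) = 4. P is now [[1], [2], [5]].
Step i=3: Q has 3 at row 3, column 1; remove 5 from row 3 of P and reverse-bump: 5 enters row 2 and ejects 2; 2 enters row 1 and ejects 1. So w(3) = 1. P is now [[2], [5]].
Step i=2: Q has 2 at row 2, column 1; remove 5 from row 2 of P and reverse-bump: 5 enters row 1 and ejects 2. So w(2) = 2. P is now [[5]].
Step i=1: Q has 1 at row 1, column 1; remove that cell from P, ejecting 5. So w(1) = 5. P is now [].

So w = 5 2 1 4 8 6 9 3 7.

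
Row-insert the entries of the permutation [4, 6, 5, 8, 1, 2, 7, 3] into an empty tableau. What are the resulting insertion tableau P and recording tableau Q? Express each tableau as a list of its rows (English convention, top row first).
P = [[1, 2, 3], [4, 5, 7], [6, 8]], Q = [[1, 2, 4], [3, 6, 7], [5, 8]]

Insert each entry of the permutation into P by Schensted row insertion, recording in Q the position of each new cell.

After inserting 4: P = [[4]].
After inserting 6: P = [[4, 6]].
After inserting 5: P = [[4, 5], [6]].
After inserting 8: P = [[4, 5, 8], [6]].
After inserting 1: P = [[1, 5, 8], [4], [6]].
After inserting 2: P = [[1, 2, 8], [4, 5], [6]].
After inserting 7: P = [[1, 2, 7], [4, 5, 8], [6]].
After inserting 3: P = [[1, 2, 3], [4, 5, 7], [6, 8]].

So P = [[1, 2, 3], [4, 5, 7], [6, 8]], Q = [[1, 2, 4], [3, 6, 7], [5, 8]].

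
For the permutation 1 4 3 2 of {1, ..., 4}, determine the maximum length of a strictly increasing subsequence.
2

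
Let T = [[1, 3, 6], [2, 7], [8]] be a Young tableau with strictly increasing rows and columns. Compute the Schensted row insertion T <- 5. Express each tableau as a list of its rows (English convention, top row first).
In row 1, 5 replaces 6 (the leftmost entry greater than 5); 6 is bumped to row 2. In row 2, 6 replaces 7 (the leftmost entry greater than 6); 7 is bumped to row 3. In row 3, 7 replaces 8 (the leftmost entry greater than 7); 8 is bumped to row 4. 8 starts a new row 4. The new tableau is [[1, 3, 5], [2, 6], [7], [8]].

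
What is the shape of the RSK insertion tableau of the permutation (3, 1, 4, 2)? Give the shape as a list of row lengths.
Row-insert each entry into an empty tableau.

After inserting 3: P = [[3]].
After inserting 1: P = [[1], [3]].
After inserting 4: P = [[1, 4], [3]].
After inserting 2: P = [[1, 2], [3, 4]].

The final insertion tableau P = [[1, 2], [3, 4]] has shape [2, 2].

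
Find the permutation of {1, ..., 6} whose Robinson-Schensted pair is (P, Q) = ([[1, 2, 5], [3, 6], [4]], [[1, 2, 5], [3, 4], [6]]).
Reverse the RSK construction: for i from n down to 1, find the cell of Q containing i, remove the entry at that cell from P, and reverse-bump it up through P; the value ejected from row 1 is w(i).

Step i=6: Q has 6 at row 3, column 1; remove 4 from row 3 of P and reverse-bump: 4 enters row 2 and ejects 3; 3 enters row 1 and ejects 2. So w(6) = 2. P is now [[1, 3, 5], [4, 6]].
Step i=5: Q has 5 at row 1, column 3; remove that cell from P, ejecting 5. So w(5) = 5. P is now [[1, 3], [4, 6]].
Step i=4: Q has 4 at row 2, column 2; remove 6 from row 2 of P and reverse-bump: 6 enters row 1 and ejects 3. So w(4) = 3. P is now [[1, 6], [4]].
Step i=3: Q has 3 at row 2, column 1; remove 4 from row 2 of P and reverse-bump: 4 enters row 1 and ejects 1. So w(3) = 1. P is now [[4, 6]].
Step i=2: Q has 2 at row 1, column 2; remove that cell from P, ejecting 6. So w(2) = 6. P is now [[4]].
Step i=1: Q has 1 at row 1, column 1; remove that cell from P, ejecting 4. So w(1) = 4. P is now [].

So w = 4 6 1 3 5 2.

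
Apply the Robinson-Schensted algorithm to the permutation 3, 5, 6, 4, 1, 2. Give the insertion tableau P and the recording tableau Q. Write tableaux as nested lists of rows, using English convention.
Insert each entry of the permutation into P by Schensted row insertion, recording in Q the position of each new cell.

Insert 3: appended to row 1. P = [[3]].
Insert 5: appended to row 1. P = [[3, 5]].
Insert 6: appended to row 1. P = [[3, 5, 6]].
Insert 4: 4 bumps 5 from row 1; 5 starts row 2. P = [[3, 4, 6], [5]].
Insert 1: 1 bumps 3 from row 1; 3 bumps 5 from row 2; 5 starts row 3. P = [[1, 4, 6], [3], [5]].
Insert 2: 2 bumps 4 from row 1; 4 appends to row 2. P = [[1, 2, 6], [3, 4], [5]].

So P = [[1, 2, 6], [3, 4], [5]], Q = [[1, 2, 3], [4, 6], [5]].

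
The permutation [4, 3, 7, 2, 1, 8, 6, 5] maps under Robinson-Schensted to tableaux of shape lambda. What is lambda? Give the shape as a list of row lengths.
[3, 2, 2, 1]

RSK row insertion gives P = [[1, 5, 8], [2, 6], [3, 7], [4]], which has shape [3, 2, 2, 1].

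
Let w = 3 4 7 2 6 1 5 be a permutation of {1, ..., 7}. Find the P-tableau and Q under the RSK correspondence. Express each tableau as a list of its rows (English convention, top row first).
P = [[1, 4, 5], [2, 6], [3, 7]], Q = [[1, 2, 3], [4, 5], [6, 7]]

Insert each entry of the permutation into P by Schensted row insertion, recording in Q the position of each new cell.

Insert 3: appended to row 1. P = [[3]].
Insert 4: appended to row 1. P = [[3, 4]].
Insert 7: appended to row 1. P = [[3, 4, 7]].
Insert 2: 2 bumps 3 from row 1; 3 starts row 2. P = [[2, 4, 7], [3]].
Insert 6: 6 bumps 7 from row 1; 7 appends to row 2. P = [[2, 4, 6], [3, 7]].
Insert 1: 1 bumps 2 from row 1; 2 bumps 3 from row 2; 3 starts row 3. P = [[1, 4, 6], [2, 7], [3]].
Insert 5: 5 bumps 6 from row 1; 6 bumps 7 from row 2; 7 appends to row 3. P = [[1, 4, 5], [2, 6], [3, 7]].

So P = [[1, 4, 5], [2, 6], [3, 7]], Q = [[1, 2, 3], [4, 5], [6, 7]].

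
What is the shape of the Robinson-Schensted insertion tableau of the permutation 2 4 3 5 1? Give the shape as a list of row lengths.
Row-insert each entry into an empty tableau.

After inserting 2: P = [[2]].
After inserting 4: P = [[2, 4]].
After inserting 3: P = [[2, 3], [4]].
After inserting 5: P = [[2, 3, 5], [4]].
After inserting 1: P = [[1, 3, 5], [2], [4]].

The final insertion tableau P = [[1, 3, 5], [2], [4]] has shape [3, 1, 1].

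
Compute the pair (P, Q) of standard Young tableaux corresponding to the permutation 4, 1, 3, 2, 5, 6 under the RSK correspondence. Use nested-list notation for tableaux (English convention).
Insert each entry of the permutation into P by Schensted row insertion, recording in Q the position of each new cell.

Insert 4: appended to row 1. P = [[4]].
Insert 1: 1 bumps 4 from row 1; 4 starts row 2. P = [[1], [4]].
Insert 3: appended to row 1. P = [[1, 3], [4]].
Insert 2: 2 bumps 3 from row 1; 3 bumps 4 from row 2; 4 starts row 3. P = [[1, 2], [3], [4]].
Insert 5: appended to row 1. P = [[1, 2, 5], [3], [4]].
Insert 6: appended to row 1. P = [[1, 2, 5, 6], [3], [4]].

So P = [[1, 2, 5, 6], [3], [4]], Q = [[1, 3, 5, 6], [2], [4]].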